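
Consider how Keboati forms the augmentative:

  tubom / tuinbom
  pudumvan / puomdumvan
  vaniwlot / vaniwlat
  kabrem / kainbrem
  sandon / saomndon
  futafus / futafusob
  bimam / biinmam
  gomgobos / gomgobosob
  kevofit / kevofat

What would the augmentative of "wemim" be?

sandon and vaniwlot both have last vowel 'o' yet inflect differently (saomndon, vaniwlat), so the last vowel is not what conditions the rule; the final letter is.
"wemim" ends in -m. The stems ending in -m (kabrem → kainbrem, bimam → biinmam, tubom → tuinbom) insert -in- after the first vowel.
The other patterns: stems ending in -n insert -om- after the first vowel; stems ending in -t change the last vowel to 'a'; stems ending in -s add -ob.
So wemim → weinmim.

weinmim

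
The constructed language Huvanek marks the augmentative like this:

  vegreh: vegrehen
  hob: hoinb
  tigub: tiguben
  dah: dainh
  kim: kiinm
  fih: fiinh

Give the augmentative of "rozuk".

rozuken

dah and vegreh both end in -h yet inflect differently (dainh, vegrehen), so the final letter is not what conditions the rule; the number of vowels is.
"rozuk" has 2 vowels. The stems with 2 vowels (vegreh → vegrehen, tigub → tiguben) add -en.
So rozuk → rozuken.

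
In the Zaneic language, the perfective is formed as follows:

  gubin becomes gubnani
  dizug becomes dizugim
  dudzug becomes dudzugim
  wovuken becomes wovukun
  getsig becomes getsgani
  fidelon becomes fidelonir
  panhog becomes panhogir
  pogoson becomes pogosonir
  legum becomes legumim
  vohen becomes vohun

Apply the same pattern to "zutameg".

zutamug

"zutameg" has last vowel 'e'. The stems whose last vowel is 'e' (vohen → vohun, wovuken → wovukun) change the last vowel to 'u'.
The other patterns: stems whose last vowel is 'i' delete the last vowel and add -ani; stems whose last vowel is 'o' add -ir; stems whose last vowel is 'u' add -im.
So zutameg → zutamug.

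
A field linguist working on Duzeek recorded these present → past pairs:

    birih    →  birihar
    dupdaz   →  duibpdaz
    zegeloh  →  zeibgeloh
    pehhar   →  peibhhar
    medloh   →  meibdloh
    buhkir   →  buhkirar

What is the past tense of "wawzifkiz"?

wawzifkizar

"wawzifkiz" has last vowel 'i'. The stems whose last vowel is 'i' (birih → birihar, buhkir → buhkirar) add -ar.
So wawzifkiz → wawzifkizar.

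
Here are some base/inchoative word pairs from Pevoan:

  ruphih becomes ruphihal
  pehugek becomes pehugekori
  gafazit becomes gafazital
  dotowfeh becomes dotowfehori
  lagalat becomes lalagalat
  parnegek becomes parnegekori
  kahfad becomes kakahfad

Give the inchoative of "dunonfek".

dotowfeh and ruphih both end in -h yet inflect differently (dotowfehori, ruphihal), so the final letter is not what conditions the rule; the last vowel is.
"dunonfek" has last vowel 'e'. The stems whose last vowel is 'e' (dotowfeh → dotowfehori, pehugek → pehugekori, parnegek → parnegekori) add -ori.
The other patterns: stems whose last vowel is 'a' repeat the first consonant+vowel as a prefix; stems whose last vowel is 'i' add -al.
So dunonfek → dunonfekori.

dunonfekori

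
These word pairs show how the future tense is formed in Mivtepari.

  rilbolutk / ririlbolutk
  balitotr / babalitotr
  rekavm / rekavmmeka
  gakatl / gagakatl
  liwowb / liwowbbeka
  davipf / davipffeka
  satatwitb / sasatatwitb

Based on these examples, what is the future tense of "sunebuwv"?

sunebuwvveka

"sunebuwv" has second-to-last letter 'w'. The one such stem in the data (liwowb → liwowbbeka) doubles the final consonant and adds -eka (as do rekavm, davipf), so the same rule applies.
The other pattern: stems whose second-to-last letter is 't' repeat the first consonant+vowel as a prefix.
So sunebuwv → sunebuwvveka.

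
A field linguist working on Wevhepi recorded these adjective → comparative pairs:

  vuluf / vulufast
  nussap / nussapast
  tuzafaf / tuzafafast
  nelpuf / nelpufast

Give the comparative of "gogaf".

Every pair shown (vuluf → vulufast, nussap → nussapast, tuzafaf → tuzafafast, …) follows the same rule: add -ast.
So gogaf → gogafast.

gogafast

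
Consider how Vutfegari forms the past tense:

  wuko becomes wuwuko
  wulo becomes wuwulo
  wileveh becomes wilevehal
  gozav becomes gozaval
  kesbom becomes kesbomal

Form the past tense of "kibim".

kibimal

wuko and kesbom both have last vowel 'o' yet inflect differently (wuwuko, kesbomal), so the last vowel is not what conditions the rule; whether the stem ends in a vowel or a consonant is.
"kibim" ends in a consonant. The stems ending in a consonant (wileveh → wilevehal, gozav → gozaval, kesbom → kesbomal) add -al.
So kibim → kibimal.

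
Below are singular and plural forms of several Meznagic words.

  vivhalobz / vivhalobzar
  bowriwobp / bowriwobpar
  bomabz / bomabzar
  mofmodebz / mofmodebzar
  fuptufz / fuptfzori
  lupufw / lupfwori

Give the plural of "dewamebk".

"dewamebk" has second-to-last letter 'b'. The stems whose second-to-last letter is 'b' (vivhalobz → vivhalobzar, bowriwobp → bowriwobpar, bomabz → bomabzar) add -ar.
So dewamebk → dewamebkar.

dewamebkar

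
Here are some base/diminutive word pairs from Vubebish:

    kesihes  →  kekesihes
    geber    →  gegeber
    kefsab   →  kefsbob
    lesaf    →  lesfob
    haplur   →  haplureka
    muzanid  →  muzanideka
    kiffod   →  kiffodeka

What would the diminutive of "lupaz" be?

geber and haplur both end in -r yet inflect differently (gegeber, haplureka), so the final letter is not what conditions the rule; the last vowel is.
"lupaz" has last vowel 'a'. The stems whose last vowel is 'a' (kefsab → kefsbob, lesaf → lesfob) delete the last vowel and add -ob.
The other patterns: stems whose last vowel is 'e' repeat the first consonant+vowel as a prefix; stems whose last vowel is 'i', 'o' or 'u' add -eka.
So lupaz → lupzob.

lupzob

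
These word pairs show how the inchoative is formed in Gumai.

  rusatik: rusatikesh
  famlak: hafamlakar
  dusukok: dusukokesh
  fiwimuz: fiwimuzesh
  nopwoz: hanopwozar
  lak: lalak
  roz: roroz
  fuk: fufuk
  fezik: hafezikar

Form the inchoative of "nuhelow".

nuhelowesh

"nuhelow" has 3 vowels. The stems with 3 vowels (rusatik → rusatikesh, fiwimuz → fiwimuzesh, dusukok → dusukokesh) add -esh.
So nuhelow → nuhelowesh.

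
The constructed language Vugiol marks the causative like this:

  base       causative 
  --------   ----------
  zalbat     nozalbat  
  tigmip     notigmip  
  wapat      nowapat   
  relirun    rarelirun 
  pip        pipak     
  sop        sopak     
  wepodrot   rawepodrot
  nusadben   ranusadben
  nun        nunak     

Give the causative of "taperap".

"taperap" has 3 vowels. The stems with 3 vowels (nusadben → ranusadben, relirun → rarelirun, wepodrot → rawepodrot) add the prefix ra-.
The other patterns: stems with 1 vowel add -ak; stems with 2 vowels add the prefix no-.
So taperap → rataperap.

rataperap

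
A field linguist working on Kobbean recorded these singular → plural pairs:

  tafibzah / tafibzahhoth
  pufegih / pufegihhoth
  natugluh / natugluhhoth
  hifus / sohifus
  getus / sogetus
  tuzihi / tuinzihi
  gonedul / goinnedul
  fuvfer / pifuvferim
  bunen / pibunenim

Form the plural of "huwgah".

huwgahhoth

natugluh and hifus both have last vowel 'u' yet inflect differently (natugluhhoth, sohifus), so the last vowel is not what conditions the rule; the final letter is.
"huwgah" ends in -h. The stems ending in -h (tafibzah → tafibzahhoth, pufegih → pufegihhoth, natugluh → natugluhhoth) double the final consonant and add -oth.
The other patterns: stems ending in -s add the prefix so-; stems ending in -i or -l insert -in- after the first vowel; stems ending in -n or -r add pi- … -im around the stem.
So huwgah → huwgahhoth.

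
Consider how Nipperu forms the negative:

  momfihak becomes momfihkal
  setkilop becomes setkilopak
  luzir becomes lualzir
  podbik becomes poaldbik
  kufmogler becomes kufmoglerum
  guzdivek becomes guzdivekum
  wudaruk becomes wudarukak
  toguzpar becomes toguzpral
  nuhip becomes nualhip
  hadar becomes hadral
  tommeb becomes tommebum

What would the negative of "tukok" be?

luzir and hadar both end in -r yet inflect differently (lualzir, hadral), so the final letter is not what conditions the rule; the last vowel is.
"tukok" has last vowel 'o'. The one such stem in the data (setkilop → setkilopak) adds -ak, so the same rule applies.
So tukok → tukokak.

tukokak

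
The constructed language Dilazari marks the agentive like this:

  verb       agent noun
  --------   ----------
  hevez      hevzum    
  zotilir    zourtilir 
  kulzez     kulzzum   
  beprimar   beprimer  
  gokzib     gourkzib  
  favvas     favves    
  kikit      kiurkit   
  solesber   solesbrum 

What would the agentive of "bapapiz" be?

zotilir and beprimar both end in -r yet inflect differently (zourtilir, beprimer), so the final letter is not what conditions the rule; the last vowel is.
"bapapiz" has last vowel 'i'. The stems whose last vowel is 'i' (kikit → kiurkit, zotilir → zourtilir, gokzib → gourkzib) insert -ur- after the first vowel.
The other patterns: stems whose last vowel is 'a' change the last vowel to 'e'; stems whose last vowel is 'e' delete the last vowel and add -um.
So bapapiz → baurpapiz.

baurpapiz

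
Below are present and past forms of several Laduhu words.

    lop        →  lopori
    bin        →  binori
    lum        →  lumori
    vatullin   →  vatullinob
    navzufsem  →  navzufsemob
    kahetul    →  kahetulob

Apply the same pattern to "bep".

bin and vatullin both end in -n yet inflect differently (binori, vatullinob), so the final letter is not what conditions the rule; the number of vowels is.
"bep" has 1 vowel. The stems with 1 vowel (lop → lopori, bin → binori, lum → lumori) add -ori.
So bep → bepori.

bepori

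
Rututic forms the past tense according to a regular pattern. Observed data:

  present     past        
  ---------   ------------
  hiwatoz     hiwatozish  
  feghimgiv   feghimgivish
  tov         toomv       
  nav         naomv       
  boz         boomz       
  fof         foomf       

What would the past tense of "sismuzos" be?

sismuzosish

boz and hiwatoz both end in -z yet inflect differently (boomz, hiwatozish), so the final letter is not what conditions the rule; the number of vowels is.
"sismuzos" has 3 vowels. The stems with 3 vowels (hiwatoz → hiwatozish, feghimgiv → feghimgivish) add -ish.
The other pattern: stems with 1 vowel insert -om- after the first vowel.
So sismuzos → sismuzosish.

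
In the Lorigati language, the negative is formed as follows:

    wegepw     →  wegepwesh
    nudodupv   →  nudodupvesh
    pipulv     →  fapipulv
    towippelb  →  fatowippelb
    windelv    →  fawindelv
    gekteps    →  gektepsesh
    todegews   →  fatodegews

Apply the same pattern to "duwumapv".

duwumapvesh

nudodupv and windelv both end in -v yet inflect differently (nudodupvesh, fawindelv), so the final letter is not what conditions the rule; the second-to-last letter is.
"duwumapv" has second-to-last letter 'p'. The stems whose second-to-last letter is 'p' (gekteps → gektepsesh, nudodupv → nudodupvesh, wegepw → wegepwesh) add -esh.
The other pattern: stems whose second-to-last letter is 'l' or 'w' add the prefix fa-.
So duwumapv → duwumapvesh.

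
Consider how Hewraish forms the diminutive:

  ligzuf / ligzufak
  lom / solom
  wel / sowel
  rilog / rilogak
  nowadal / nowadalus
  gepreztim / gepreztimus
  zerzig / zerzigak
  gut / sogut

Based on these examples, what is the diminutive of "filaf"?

filafak

lom and gepreztim both end in -m yet inflect differently (solom, gepreztimus), so the final letter is not what conditions the rule; the number of vowels is.
"filaf" has 2 vowels. The stems with 2 vowels (zerzig → zerzigak, ligzuf → ligzufak, rilog → rilogak) add -ak.
So filaf → filafak.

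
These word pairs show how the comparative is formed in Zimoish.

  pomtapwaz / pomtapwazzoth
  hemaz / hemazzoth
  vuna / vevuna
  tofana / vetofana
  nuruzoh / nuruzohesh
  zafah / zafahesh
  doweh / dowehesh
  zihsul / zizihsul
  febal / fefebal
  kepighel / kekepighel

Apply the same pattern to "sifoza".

vesifoza

"sifoza" ends in -a. The stems ending in -a (vuna → vevuna, tofana → vetofana) add the prefix ve-.
So sifoza → vesifoza.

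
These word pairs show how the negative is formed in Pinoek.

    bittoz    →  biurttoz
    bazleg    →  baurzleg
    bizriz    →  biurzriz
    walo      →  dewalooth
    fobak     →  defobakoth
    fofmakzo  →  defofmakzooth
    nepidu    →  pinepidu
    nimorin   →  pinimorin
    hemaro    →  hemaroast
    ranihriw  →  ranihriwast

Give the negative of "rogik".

walo and hemaro both end in -o yet inflect differently (dewalooth, hemaroast), so the final letter is not what conditions the rule; the first letter is.
"rogik" begins with r-. The one such stem in the data (ranihriw → ranihriwast) adds -ast, so the same rule applies.
The other patterns: stems beginning with b- insert -ur- after the first vowel; stems beginning with f- or w- add de- … -oth around the stem; stems beginning with n- add the prefix pi-.
So rogik → rogikast.

rogikast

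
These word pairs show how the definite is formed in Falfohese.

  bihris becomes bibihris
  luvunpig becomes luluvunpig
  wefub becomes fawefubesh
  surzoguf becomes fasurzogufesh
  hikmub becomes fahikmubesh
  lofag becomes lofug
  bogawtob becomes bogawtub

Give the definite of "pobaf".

pobuf

luvunpig and lofag both end in -g yet inflect differently (luluvunpig, lofug), so the final letter is not what conditions the rule; the last vowel is.
"pobaf" has last vowel 'a'. The one such stem in the data (lofag → lofug) changes the last vowel to 'u' (as does bogawtob), so the same rule applies.
The other patterns: stems whose last vowel is 'i' repeat the first consonant+vowel as a prefix; stems whose last vowel is 'u' add fa- … -esh around the stem.
So pobaf → pobuf.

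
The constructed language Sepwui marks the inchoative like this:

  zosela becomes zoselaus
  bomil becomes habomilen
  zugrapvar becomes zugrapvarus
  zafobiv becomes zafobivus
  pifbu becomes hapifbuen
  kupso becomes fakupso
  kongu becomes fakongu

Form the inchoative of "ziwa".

ziwaus

kongu and pifbu both end in -u yet inflect differently (fakongu, hapifbuen), so the final letter is not what conditions the rule; the first letter is.
"ziwa" begins with z-. The stems beginning with z- (zafobiv → zafobivus, zugrapvar → zugrapvarus, zosela → zoselaus) add -us.
The other patterns: stems beginning with k- add the prefix fa-; stems beginning with b- or p- add ha- … -en around the stem.
So ziwa → ziwaus.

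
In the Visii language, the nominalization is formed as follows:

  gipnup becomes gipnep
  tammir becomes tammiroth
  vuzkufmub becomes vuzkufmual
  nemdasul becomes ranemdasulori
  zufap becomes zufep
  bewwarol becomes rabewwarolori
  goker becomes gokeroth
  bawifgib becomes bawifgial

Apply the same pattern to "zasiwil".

gipnup and vuzkufmub both have last vowel 'u' yet inflect differently (gipnep, vuzkufmual), so the last vowel is not what conditions the rule; the final letter is.
"zasiwil" ends in -l. The stems ending in -l (nemdasul → ranemdasulori, bewwarol → rabewwarolori) add ra- … -ori around the stem.
The other patterns: stems ending in -p change the last vowel to 'e'; stems ending in -b drop the final letter and add -al; stems ending in -r add -oth.
So zasiwil → razasiwilori.

razasiwilori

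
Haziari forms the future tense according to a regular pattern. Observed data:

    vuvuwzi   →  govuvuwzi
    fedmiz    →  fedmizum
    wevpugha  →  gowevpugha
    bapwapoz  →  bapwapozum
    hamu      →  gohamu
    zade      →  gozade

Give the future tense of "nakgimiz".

nakgimizum

vuvuwzi and fedmiz both have last vowel 'i' yet inflect differently (govuvuwzi, fedmizum), so the last vowel is not what conditions the rule; whether the stem ends in a vowel or a consonant is.
"nakgimiz" ends in a consonant. The stems ending in a consonant (bapwapoz → bapwapozum, fedmiz → fedmizum) add -um.
So nakgimiz → nakgimizum.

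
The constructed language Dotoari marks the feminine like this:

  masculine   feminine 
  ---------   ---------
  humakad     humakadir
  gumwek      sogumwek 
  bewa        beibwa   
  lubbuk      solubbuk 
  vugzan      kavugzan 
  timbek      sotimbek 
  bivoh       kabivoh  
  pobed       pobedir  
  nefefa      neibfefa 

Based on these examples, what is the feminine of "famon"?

bewa and humakad both have last vowel 'a' yet inflect differently (beibwa, humakadir), so the last vowel is not what conditions the rule; the final letter is.
"famon" ends in -n. The one such stem in the data (vugzan → kavugzan) adds the prefix ka-, so the same rule applies.
The other patterns: stems ending in -a insert -ib- after the first vowel; stems ending in -d add -ir; stems ending in -k add the prefix so-.
So famon → kafamon.

kafamon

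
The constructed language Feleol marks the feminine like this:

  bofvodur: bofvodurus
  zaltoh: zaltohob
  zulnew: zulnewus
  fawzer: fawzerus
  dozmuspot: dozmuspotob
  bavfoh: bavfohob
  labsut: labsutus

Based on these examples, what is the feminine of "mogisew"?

mogisewus

labsut and dozmuspot both end in -t yet inflect differently (labsutus, dozmuspotob), so the final letter is not what conditions the rule; the last vowel is.
"mogisew" has last vowel 'e'. The stems whose last vowel is 'e' (zulnew → zulnewus, fawzer → fawzerus) add -us.
So mogisew → mogisewus.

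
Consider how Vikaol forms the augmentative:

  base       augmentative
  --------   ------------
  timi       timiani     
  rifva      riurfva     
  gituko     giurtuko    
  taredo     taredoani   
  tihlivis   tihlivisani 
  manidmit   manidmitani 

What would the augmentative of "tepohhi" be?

tepohhiani

"tepohhi" begins with t-. The stems beginning with t- (timi → timiani, taredo → taredoani, tihlivis → tihlivisani) add -ani.
The other pattern: stems beginning with g- or r- insert -ur- after the first vowel.
So tepohhi → tepohhiani.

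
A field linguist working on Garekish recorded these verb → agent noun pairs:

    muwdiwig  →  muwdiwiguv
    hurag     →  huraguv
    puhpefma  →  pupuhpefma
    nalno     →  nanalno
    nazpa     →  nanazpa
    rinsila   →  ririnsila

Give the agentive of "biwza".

hurag and puhpefma both have last vowel 'a' yet inflect differently (huraguv, pupuhpefma), so the last vowel is not what conditions the rule; the final letter is.
"biwza" ends in -a. The stems ending in -a (puhpefma → pupuhpefma, nazpa → nanazpa, rinsila → ririnsila) repeat the first consonant+vowel as a prefix.
The other pattern: stems ending in -g add -uv.
So biwza → bibiwza.

bibiwza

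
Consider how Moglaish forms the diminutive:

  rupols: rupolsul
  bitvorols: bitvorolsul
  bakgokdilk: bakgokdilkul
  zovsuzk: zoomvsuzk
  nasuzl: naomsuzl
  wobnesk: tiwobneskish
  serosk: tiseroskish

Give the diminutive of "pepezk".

bakgokdilk and zovsuzk both end in -k yet inflect differently (bakgokdilkul, zoomvsuzk), so the final letter is not what conditions the rule; the second-to-last letter is.
"pepezk" has second-to-last letter 'z'. The stems whose second-to-last letter is 'z' (zovsuzk → zoomvsuzk, nasuzl → naomsuzl) insert -om- after the first vowel.
So pepezk → peompezk.

peompezk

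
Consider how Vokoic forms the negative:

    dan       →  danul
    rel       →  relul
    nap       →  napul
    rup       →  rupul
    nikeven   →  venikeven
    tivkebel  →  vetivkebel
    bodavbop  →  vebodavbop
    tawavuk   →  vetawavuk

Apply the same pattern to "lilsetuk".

"lilsetuk" has 3 vowels. The stems with 3 vowels (nikeven → venikeven, tivkebel → vetivkebel, bodavbop → vebodavbop) add the prefix ve-.
The other pattern: stems with 1 vowel add -ul.
So lilsetuk → velilsetuk.

velilsetuk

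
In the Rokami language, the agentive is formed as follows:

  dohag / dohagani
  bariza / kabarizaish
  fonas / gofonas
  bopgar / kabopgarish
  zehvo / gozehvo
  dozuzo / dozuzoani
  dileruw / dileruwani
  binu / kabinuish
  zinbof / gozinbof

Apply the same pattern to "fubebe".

gofubebe

dozuzo and zehvo both end in -o yet inflect differently (dozuzoani, gozehvo), so the final letter is not what conditions the rule; the first letter is.
"fubebe" begins with f-. The one such stem in the data (fonas → gofonas) adds the prefix go-, so the same rule applies.
So fubebe → gofubebe.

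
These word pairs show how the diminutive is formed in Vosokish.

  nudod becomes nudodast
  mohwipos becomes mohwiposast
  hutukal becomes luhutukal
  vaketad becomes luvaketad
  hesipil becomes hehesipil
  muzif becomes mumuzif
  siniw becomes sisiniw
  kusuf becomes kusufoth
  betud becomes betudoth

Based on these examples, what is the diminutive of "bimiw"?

bibimiw

nudod and vaketad both end in -d yet inflect differently (nudodast, luvaketad), so the final letter is not what conditions the rule; the last vowel is.
"bimiw" has last vowel 'i'. The stems whose last vowel is 'i' (hesipil → hehesipil, muzif → mumuzif, siniw → sisiniw) repeat the first consonant+vowel as a prefix.
So bimiw → bibimiw.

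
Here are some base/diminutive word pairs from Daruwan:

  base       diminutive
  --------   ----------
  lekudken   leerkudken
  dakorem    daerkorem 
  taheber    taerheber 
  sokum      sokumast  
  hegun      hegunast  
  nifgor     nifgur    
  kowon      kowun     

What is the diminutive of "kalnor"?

kalnur

dakorem and sokum both end in -m yet inflect differently (daerkorem, sokumast), so the final letter is not what conditions the rule; the last vowel is.
"kalnor" has last vowel 'o'. The stems whose last vowel is 'o' (nifgor → nifgur, kowon → kowun) change the last vowel to 'u'.
So kalnor → kalnur.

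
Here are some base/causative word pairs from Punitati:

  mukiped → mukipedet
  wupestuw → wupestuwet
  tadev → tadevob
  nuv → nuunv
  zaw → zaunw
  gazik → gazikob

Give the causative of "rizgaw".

rizgawob

nuv and tadev both end in -v yet inflect differently (nuunv, tadevob), so the final letter is not what conditions the rule; the number of vowels is.
"rizgaw" has 2 vowels. The stems with 2 vowels (tadev → tadevob, gazik → gazikob) add -ob.
So rizgaw → rizgawob.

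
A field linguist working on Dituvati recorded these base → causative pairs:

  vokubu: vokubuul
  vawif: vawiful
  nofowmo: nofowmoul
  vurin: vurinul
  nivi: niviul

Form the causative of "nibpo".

nibpoul

Every pair shown (vokubu → vokubuul, vawif → vawiful, nofowmo → nofowmoul, …) follows the same rule: add -ul.
So nibpo → nibpoul.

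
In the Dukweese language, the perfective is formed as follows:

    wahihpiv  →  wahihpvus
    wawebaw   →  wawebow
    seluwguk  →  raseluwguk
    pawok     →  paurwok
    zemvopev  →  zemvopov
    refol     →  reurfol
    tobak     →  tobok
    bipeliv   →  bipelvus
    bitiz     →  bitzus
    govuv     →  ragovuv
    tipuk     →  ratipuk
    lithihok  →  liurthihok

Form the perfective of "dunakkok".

duurnakkok

govuv and wahihpiv both end in -v yet inflect differently (ragovuv, wahihpvus), so the final letter is not what conditions the rule; the last vowel is.
"dunakkok" has last vowel 'o'. The stems whose last vowel is 'o' (lithihok → liurthihok, pawok → paurwok, refol → reurfol) insert -ur- after the first vowel.
The other patterns: stems whose last vowel is 'u' add the prefix ra-; stems whose last vowel is 'i' delete the last vowel and add -us; stems whose last vowel is 'a' or 'e' change the last vowel to 'o'.
So dunakkok → duurnakkok.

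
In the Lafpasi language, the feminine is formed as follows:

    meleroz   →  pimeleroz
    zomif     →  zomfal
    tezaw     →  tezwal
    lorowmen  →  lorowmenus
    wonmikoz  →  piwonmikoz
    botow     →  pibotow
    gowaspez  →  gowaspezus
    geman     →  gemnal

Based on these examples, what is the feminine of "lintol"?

pilintol

"lintol" has last vowel 'o'. The stems whose last vowel is 'o' (botow → pibotow, meleroz → pimeleroz, wonmikoz → piwonmikoz) add the prefix pi-.
So lintol → pilintol.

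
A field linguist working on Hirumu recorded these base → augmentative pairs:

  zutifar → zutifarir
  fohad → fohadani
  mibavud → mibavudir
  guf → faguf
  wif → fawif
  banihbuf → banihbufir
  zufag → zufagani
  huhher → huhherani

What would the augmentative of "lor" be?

wif and banihbuf both end in -f yet inflect differently (fawif, banihbufir), so the final letter is not what conditions the rule; the number of vowels is.
"lor" has 1 vowel. The stems with 1 vowel (wif → fawif, guf → faguf) add the prefix fa-.
The other patterns: stems with 2 vowels add -ani; stems with 3 vowels add -ir.
So lor → falor.

falor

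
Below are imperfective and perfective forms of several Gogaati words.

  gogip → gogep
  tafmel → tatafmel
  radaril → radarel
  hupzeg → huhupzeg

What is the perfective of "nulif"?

nulef

"nulif" has last vowel 'i'. The stems whose last vowel is 'i' (gogip → gogep, radaril → radarel) change the last vowel to 'e'.
So nulif → nulef.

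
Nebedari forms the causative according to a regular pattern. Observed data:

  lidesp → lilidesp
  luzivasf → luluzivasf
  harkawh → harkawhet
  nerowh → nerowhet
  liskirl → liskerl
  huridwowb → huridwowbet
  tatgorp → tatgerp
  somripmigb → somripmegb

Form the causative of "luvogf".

luvegf

lidesp and tatgorp both end in -p yet inflect differently (lilidesp, tatgerp), so the final letter is not what conditions the rule; the second-to-last letter is.
"luvogf" has second-to-last letter 'g'. The one such stem in the data (somripmigb → somripmegb) changes the last vowel to 'e' (as do liskirl, tatgorp), so the same rule applies.
So luvogf → luvegf.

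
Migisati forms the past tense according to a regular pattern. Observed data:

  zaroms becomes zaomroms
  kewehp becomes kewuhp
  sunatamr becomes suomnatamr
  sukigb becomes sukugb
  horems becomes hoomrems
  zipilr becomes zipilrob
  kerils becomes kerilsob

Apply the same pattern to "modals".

kerils and zaroms both end in -s yet inflect differently (kerilsob, zaomroms), so the final letter is not what conditions the rule; the second-to-last letter is.
"modals" has second-to-last letter 'l'. The stems whose second-to-last letter is 'l' (zipilr → zipilrob, kerils → kerilsob) add -ob.
So modals → modalsob.

modalsob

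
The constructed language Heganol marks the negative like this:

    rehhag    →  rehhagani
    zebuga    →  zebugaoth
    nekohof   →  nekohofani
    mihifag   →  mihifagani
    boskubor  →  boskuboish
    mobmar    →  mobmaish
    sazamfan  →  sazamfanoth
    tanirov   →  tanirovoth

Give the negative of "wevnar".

wevnaish

rehhag and mobmar both have last vowel 'a' yet inflect differently (rehhagani, mobmaish), so the last vowel is not what conditions the rule; the final letter is.
"wevnar" ends in -r. The stems ending in -r (mobmar → mobmaish, boskubor → boskuboish) drop the final letter and add -ish.
So wevnar → wevnaish.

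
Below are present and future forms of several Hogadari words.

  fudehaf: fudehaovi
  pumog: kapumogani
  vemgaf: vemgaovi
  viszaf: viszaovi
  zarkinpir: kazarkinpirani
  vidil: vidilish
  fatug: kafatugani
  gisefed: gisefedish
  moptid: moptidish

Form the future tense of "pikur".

moptid and zarkinpir both have last vowel 'i' yet inflect differently (moptidish, kazarkinpirani), so the last vowel is not what conditions the rule; the final letter is.
"pikur" ends in -r. The one such stem in the data (zarkinpir → kazarkinpirani) adds ka- … -ani around the stem, so the same rule applies.
The other patterns: stems ending in -f drop the final letter and add -ovi; stems ending in -d or -l add -ish.
So pikur → kapikurani.

kapikurani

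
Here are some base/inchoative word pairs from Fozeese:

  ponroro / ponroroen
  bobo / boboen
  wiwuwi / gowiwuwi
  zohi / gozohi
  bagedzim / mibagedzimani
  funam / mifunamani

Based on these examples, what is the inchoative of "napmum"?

minapmumani

wiwuwi and bagedzim both have last vowel 'i' yet inflect differently (gowiwuwi, mibagedzimani), so the last vowel is not what conditions the rule; the final letter is.
"napmum" ends in -m. The stems ending in -m (bagedzim → mibagedzimani, funam → mifunamani) add mi- … -ani around the stem.
So napmum → minapmumani.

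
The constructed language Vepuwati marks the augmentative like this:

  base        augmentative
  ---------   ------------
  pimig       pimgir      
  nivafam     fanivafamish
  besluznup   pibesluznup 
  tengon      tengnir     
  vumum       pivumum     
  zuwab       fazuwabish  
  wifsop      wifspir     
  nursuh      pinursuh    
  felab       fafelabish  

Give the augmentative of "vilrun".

pivilrun

"vilrun" has last vowel 'u'. The stems whose last vowel is 'u' (nursuh → pinursuh, besluznup → pibesluznup, vumum → pivumum) add the prefix pi-.
So vilrun → pivilrun.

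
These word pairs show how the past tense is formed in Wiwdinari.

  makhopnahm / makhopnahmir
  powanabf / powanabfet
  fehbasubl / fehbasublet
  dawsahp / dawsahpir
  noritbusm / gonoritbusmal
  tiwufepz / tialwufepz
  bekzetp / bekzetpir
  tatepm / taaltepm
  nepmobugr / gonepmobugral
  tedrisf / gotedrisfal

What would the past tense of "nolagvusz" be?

gonolagvuszal

"nolagvusz" has second-to-last letter 's'. The stems whose second-to-last letter is 's' (tedrisf → gotedrisfal, noritbusm → gonoritbusmal) add go- … -al around the stem.
So nolagvusz → gonolagvuszal.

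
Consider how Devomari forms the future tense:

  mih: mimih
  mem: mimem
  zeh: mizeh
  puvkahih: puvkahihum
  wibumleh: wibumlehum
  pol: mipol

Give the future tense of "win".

miwin

zeh and puvkahih both end in -h yet inflect differently (mizeh, puvkahihum), so the final letter is not what conditions the rule; the number of vowels is.
"win" has 1 vowel. The stems with 1 vowel (mem → mimem, zeh → mizeh, pol → mipol) add the prefix mi-.
The other pattern: stems with 3 vowels add -um.
So win → miwin.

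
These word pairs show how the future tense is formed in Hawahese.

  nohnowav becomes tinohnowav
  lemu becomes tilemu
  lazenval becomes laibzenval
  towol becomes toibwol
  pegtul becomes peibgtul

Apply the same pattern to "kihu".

tikihu

pegtul and lemu both have last vowel 'u' yet inflect differently (peibgtul, tilemu), so the last vowel is not what conditions the rule; the final letter is.
"kihu" ends in -u. The one such stem in the data (lemu → tilemu) adds the prefix ti-, so the same rule applies.
The other pattern: stems ending in -l insert -ib- after the first vowel.
So kihu → tikihu.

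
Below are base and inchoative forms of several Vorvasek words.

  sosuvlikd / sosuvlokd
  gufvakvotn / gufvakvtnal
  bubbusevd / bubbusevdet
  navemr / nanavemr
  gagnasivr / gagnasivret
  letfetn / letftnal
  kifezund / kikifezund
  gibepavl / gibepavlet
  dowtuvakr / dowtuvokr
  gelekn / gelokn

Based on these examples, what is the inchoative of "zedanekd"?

"zedanekd" has second-to-last letter 'k'. The stems whose second-to-last letter is 'k' (dowtuvakr → dowtuvokr, gelekn → gelokn, sosuvlikd → sosuvlokd) change the last vowel to 'o'.
The other patterns: stems whose second-to-last letter is 'v' add -et; stems whose second-to-last letter is 't' delete the last vowel and add -al; stems whose second-to-last letter is 'm' or 'n' repeat the first consonant+vowel as a prefix.
So zedanekd → zedanokd.

zedanokd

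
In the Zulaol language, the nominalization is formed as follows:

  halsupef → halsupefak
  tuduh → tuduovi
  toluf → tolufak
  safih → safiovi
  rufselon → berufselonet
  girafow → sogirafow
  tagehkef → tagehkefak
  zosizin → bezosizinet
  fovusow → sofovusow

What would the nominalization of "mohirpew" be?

somohirpew

fovusow and rufselon both have last vowel 'o' yet inflect differently (sofovusow, berufselonet), so the last vowel is not what conditions the rule; the final letter is.
"mohirpew" ends in -w. The stems ending in -w (fovusow → sofovusow, girafow → sogirafow) add the prefix so-.
The other patterns: stems ending in -h drop the final letter and add -ovi; stems ending in -n add be- … -et around the stem; stems ending in -f add -ak.
So mohirpew → somohirpew.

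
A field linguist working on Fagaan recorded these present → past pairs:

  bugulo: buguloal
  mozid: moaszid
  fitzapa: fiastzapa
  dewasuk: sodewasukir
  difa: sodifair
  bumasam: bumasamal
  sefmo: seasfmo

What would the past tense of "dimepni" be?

difa and fitzapa both end in -a yet inflect differently (sodifair, fiastzapa), so the final letter is not what conditions the rule; the first letter is.
"dimepni" begins with d-. The stems beginning with d- (difa → sodifair, dewasuk → sodewasukir) add so- … -ir around the stem.
So dimepni → sodimepniir.

sodimepniir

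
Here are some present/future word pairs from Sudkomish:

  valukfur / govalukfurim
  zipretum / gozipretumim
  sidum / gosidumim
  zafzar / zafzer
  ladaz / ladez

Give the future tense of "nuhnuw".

gonuhnuwim

valukfur and zafzar both end in -r yet inflect differently (govalukfurim, zafzer), so the final letter is not what conditions the rule; the last vowel is.
"nuhnuw" has last vowel 'u'. The stems whose last vowel is 'u' (valukfur → govalukfurim, zipretum → gozipretumim, sidum → gosidumim) add go- … -im around the stem.
The other pattern: stems whose last vowel is 'a' change the last vowel to 'e'.
So nuhnuw → gonuhnuwim.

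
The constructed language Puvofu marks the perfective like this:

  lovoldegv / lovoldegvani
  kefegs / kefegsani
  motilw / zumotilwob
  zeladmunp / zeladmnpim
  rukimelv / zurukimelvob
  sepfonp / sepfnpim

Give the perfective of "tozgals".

lovoldegv and rukimelv both end in -v yet inflect differently (lovoldegvani, zurukimelvob), so the final letter is not what conditions the rule; the second-to-last letter is.
"tozgals" has second-to-last letter 'l'. The stems whose second-to-last letter is 'l' (rukimelv → zurukimelvob, motilw → zumotilwob) add zu- … -ob around the stem.
So tozgals → zutozgalsob.

zutozgalsob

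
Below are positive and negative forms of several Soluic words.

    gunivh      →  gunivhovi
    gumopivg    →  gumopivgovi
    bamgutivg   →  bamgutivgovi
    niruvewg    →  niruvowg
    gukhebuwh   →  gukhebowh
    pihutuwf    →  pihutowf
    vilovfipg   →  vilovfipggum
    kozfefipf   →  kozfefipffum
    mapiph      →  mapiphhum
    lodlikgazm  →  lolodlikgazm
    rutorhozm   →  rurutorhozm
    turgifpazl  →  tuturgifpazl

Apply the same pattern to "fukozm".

fufukozm

gumopivg and niruvewg both end in -g yet inflect differently (gumopivgovi, niruvowg), so the final letter is not what conditions the rule; the second-to-last letter is.
"fukozm" has second-to-last letter 'z'. The stems whose second-to-last letter is 'z' (lodlikgazm → lolodlikgazm, rutorhozm → rurutorhozm, turgifpazl → tuturgifpazl) repeat the first consonant+vowel as a prefix.
So fukozm → fufukozm.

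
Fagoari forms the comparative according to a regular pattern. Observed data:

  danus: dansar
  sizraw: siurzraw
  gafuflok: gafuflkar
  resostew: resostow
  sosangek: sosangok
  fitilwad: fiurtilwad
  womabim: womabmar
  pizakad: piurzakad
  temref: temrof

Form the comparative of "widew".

widow

resostew and sizraw both end in -w yet inflect differently (resostow, siurzraw), so the final letter is not what conditions the rule; the last vowel is.
"widew" has last vowel 'e'. The stems whose last vowel is 'e' (temref → temrof, resostew → resostow, sosangek → sosangok) change the last vowel to 'o'.
So widew → widow.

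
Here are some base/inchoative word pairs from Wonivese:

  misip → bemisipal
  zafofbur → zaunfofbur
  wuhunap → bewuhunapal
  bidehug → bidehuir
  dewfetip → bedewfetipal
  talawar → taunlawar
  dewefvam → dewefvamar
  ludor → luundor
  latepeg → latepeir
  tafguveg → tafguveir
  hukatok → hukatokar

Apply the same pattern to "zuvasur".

zuunvasur

zafofbur and bidehug both have last vowel 'u' yet inflect differently (zaunfofbur, bidehuir), so the last vowel is not what conditions the rule; the final letter is.
"zuvasur" ends in -r. The stems ending in -r (zafofbur → zaunfofbur, ludor → luundor, talawar → taunlawar) insert -un- after the first vowel.
The other patterns: stems ending in -g drop the final letter and add -ir; stems ending in -p add be- … -al around the stem; stems ending in -k or -m add -ar.
So zuvasur → zuunvasur.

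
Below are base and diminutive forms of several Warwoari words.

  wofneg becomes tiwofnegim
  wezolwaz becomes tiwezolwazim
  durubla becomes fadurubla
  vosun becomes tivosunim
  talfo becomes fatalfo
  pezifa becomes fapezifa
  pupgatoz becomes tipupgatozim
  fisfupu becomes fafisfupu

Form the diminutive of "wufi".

pupgatoz and talfo both have last vowel 'o' yet inflect differently (tipupgatozim, fatalfo), so the last vowel is not what conditions the rule; whether the stem ends in a vowel or a consonant is.
"wufi" ends in a vowel. The stems ending in a vowel (talfo → fatalfo, fisfupu → fafisfupu, pezifa → fapezifa) add the prefix fa-.
So wufi → fawufi.

fawufi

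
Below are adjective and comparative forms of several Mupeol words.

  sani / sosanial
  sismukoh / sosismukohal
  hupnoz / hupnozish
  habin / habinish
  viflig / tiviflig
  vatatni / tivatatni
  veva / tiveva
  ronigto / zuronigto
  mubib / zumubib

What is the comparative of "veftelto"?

tiveftelto

sani and vatatni both end in -i yet inflect differently (sosanial, tivatatni), so the final letter is not what conditions the rule; the first letter is.
"veftelto" begins with v-. The stems beginning with v- (viflig → tiviflig, vatatni → tivatatni, veva → tiveva) add the prefix ti-.
So veftelto → tiveftelto.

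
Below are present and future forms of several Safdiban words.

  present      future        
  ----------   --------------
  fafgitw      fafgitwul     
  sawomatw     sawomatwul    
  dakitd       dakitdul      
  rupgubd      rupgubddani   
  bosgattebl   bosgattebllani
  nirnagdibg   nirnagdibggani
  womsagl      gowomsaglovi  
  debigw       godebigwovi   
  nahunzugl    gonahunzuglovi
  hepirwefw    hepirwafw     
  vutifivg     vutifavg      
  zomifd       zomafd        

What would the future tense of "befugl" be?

gobefuglovi

"befugl" has second-to-last letter 'g'. The stems whose second-to-last letter is 'g' (womsagl → gowomsaglovi, debigw → godebigwovi, nahunzugl → gonahunzuglovi) add go- … -ovi around the stem.
So befugl → gobefuglovi.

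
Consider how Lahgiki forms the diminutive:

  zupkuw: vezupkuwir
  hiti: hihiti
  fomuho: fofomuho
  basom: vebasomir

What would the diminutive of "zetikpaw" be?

"zetikpaw" ends in a consonant. The stems ending in a consonant (basom → vebasomir, zupkuw → vezupkuwir) add ve- … -ir around the stem.
So zetikpaw → vezetikpawir.

vezetikpawir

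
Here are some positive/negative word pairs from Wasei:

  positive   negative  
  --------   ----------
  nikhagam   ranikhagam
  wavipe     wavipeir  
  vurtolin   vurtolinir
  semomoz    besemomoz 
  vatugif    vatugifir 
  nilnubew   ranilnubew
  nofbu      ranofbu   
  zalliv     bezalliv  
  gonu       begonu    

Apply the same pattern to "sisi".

besisi

nofbu and gonu both end in -u yet inflect differently (ranofbu, begonu), so the final letter is not what conditions the rule; the first letter is.
"sisi" begins with s-. The one such stem in the data (semomoz → besemomoz) adds the prefix be-, so the same rule applies.
So sisi → besisi.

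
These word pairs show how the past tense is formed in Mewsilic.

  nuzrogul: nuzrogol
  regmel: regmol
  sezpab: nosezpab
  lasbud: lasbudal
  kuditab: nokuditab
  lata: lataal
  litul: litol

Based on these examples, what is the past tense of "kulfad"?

kulfadal

kuditab and lata both have last vowel 'a' yet inflect differently (nokuditab, lataal), so the last vowel is not what conditions the rule; the final letter is.
"kulfad" ends in -d. The one such stem in the data (lasbud → lasbudal) adds -al, so the same rule applies.
The other patterns: stems ending in -l change the last vowel to 'o'; stems ending in -b add the prefix no-.
So kulfad → kulfadal.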